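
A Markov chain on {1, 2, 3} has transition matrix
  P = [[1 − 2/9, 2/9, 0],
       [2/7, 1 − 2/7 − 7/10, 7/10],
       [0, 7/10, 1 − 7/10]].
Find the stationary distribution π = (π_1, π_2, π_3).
π = (9/23, 7/23, 7/23)

This is a birth-death chain on three states, which satisfies detailed balance: π_1 · P_{12} = π_2 · P_{21} and π_2 · P_{23} = π_3 · P_{32}.
From π_1 · 2/9 = π_2 · 2/7: π_2/π_1 = (2/9)/(2/7) = 7/9.
From π_2 · 7/10 = π_3 · 7/10: π_3/π_2 = (7/10)/(7/10) = 1.
Take π_1 proportional to 1; then unnormalized π = (1, 7/9, 7/9). Normalize by dividing by the sum 23/9:
  π = (9/23, 7/23, 7/23).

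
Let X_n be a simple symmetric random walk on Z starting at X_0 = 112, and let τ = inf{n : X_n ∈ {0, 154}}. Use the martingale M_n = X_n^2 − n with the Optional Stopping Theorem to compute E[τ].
E[τ] = 4704

M_n = X_n^2 − n is a martingale (since E[X_{n+1}^2 | F_n] = X_n^2 + 1). By OST (τ has finite mean in a bounded region), E[M_τ] = E[M_0] = X_0^2 − 0 = 112^2 = 12544. Also E[M_τ] = E[X_τ^2] − E[τ]. The walk exits at 0 or 154, with P(hit 154 first) = 112/154, so E[X_τ^2] = 154^2 · 112/154 + 0 = 17248. Thus E[τ] = E[X_τ^2] − E[M_τ] = 17248 − 12544 = 4704 = 112(154 − 112) = 4704.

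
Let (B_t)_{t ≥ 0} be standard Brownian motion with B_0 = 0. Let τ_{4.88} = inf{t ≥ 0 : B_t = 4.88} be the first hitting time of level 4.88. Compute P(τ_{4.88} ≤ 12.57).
P(τ_{4.88} ≤ 12.57) = 2(1 − Φ(4.88/√12.57)) = 2(1 − Φ(1.3764)) ≈ 0.1687

By the reflection principle for standard BM, P(τ_b ≤ t) = 2 · P(B_t ≥ b). Since B_t ~ N(0, t), P(B_t ≥ 4.88) = 1 − Φ(4.88/√t) = 1 − Φ(4.88/√12.57) = 1 − Φ(1.3764) ≈ 0.08435. Doubling: P(τ_{4.88} ≤ 12.57) ≈ 2 · 0.08435 = 0.16870 ≈ 0.1687.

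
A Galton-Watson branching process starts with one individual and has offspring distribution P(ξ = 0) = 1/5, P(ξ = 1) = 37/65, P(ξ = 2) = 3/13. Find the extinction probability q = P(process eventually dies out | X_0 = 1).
q = 13/15

The pgf is f(s) = 1/5 + 37/65·s + 3/13·s². The extinction probability q is the smallest fixed point of f in [0, 1]. Setting s = f(s):
  3/13·s² + (37/65 − 1)·s + 1/5 = 0
  3/13·s² − (1/5 + 3/13)·s + 1/5 = 0
which factors as (s − 1)·(3/13·s − 1/5) = 0, giving roots s = 1 and s = (1/5)/(3/13) = 13/15.
Mean offspring μ = 37/65 + 2·3/13 = 67/65 > 1 (supercritical), so q < 1. The extinction probability is the smaller root: q = (1/5)/(3/13) = 13/15.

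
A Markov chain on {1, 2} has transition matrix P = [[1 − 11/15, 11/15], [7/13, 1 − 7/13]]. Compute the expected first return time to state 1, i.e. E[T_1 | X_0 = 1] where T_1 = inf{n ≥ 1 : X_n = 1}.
E[T_1 | X_0 = 1] = 1/π_1 = 248/105

For an irreducible recurrent Markov chain with stationary distribution π, E[T_i | X_0 = i] = 1/π_i (Kac's formula). Here π_1 = (7/13)/(11/15 + 7/13) = (7/13)/(248/195) = 105/248, so E[T_1 | X_0 = 1] = 1/π_1 = (11/15 + 7/13)/(7/13) = (248/195)/(7/13) = 248/105.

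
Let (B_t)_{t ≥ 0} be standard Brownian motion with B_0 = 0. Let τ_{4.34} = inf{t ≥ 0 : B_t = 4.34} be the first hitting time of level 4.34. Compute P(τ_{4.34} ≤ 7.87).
P(τ_{4.34} ≤ 7.87) = 2(1 − Φ(4.34/√7.87)) = 2(1 − Φ(1.5470)) ≈ 0.1219

By the reflection principle for standard BM, P(τ_b ≤ t) = 2 · P(B_t ≥ b). Since B_t ~ N(0, t), P(B_t ≥ 4.34) = 1 − Φ(4.34/√t) = 1 − Φ(4.34/√7.87) = 1 − Φ(1.5470) ≈ 0.06093. Doubling: P(τ_{4.34} ≤ 7.87) ≈ 2 · 0.06093 = 0.12186 ≈ 0.1219.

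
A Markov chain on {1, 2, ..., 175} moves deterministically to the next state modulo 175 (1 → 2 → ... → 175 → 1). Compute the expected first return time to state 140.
E[T_140 | X_0 = 140] = 175

The chain cycles deterministically, so starting at state 140 it returns in exactly 175 steps. Equivalently, the stationary distribution is uniform π_j = 1/175 for every state j, so by Kac's formula E[T_140] = 1/π_140 = 175.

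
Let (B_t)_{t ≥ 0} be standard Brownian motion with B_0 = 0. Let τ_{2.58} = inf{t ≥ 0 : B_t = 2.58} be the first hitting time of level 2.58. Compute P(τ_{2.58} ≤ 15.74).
P(τ_{2.58} ≤ 15.74) = 2(1 − Φ(2.58/√15.74)) = 2(1 − Φ(0.6503)) ≈ 0.5155

By the reflection principle for standard BM, P(τ_b ≤ t) = 2 · P(B_t ≥ b). Since B_t ~ N(0, t), P(B_t ≥ 2.58) = 1 − Φ(2.58/√t) = 1 − Φ(2.58/√15.74) = 1 − Φ(0.6503) ≈ 0.25775. Doubling: P(τ_{2.58} ≤ 15.74) ≈ 2 · 0.25775 = 0.51550 ≈ 0.5155.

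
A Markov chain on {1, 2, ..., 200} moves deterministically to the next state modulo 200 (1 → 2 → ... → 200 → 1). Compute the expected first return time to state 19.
E[T_19 | X_0 = 19] = 200

The chain cycles deterministically, so starting at state 19 it returns in exactly 200 steps. Equivalently, the stationary distribution is uniform π_j = 1/200 for every state j, so by Kac's formula E[T_19] = 1/π_19 = 200.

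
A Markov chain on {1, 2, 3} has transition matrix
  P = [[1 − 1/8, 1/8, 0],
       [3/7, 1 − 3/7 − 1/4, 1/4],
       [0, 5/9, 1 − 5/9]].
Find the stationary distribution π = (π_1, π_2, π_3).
π = (480/683, 140/683, 63/683)

This is a birth-death chain on three states, which satisfies detailed balance: π_1 · P_{12} = π_2 · P_{21} and π_2 · P_{23} = π_3 · P_{32}.
From π_1 · 1/8 = π_2 · 3/7: π_2/π_1 = (1/8)/(3/7) = 7/24.
From π_2 · 1/4 = π_3 · 5/9: π_3/π_2 = (1/4)/(5/9) = 9/20.
Take π_1 proportional to 1; then unnormalized π = (1, 7/24, 21/160). Normalize by dividing by the sum 683/480:
  π = (480/683, 140/683, 63/683).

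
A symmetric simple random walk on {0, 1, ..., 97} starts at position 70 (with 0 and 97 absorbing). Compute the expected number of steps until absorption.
E[τ | X_0 = 70] = 1890

Let v_k = E[τ | X_0 = k]. Boundary: v_0 = v_97 = 0. Recurrence: v_k = 1 + (v_{k-1} + v_{k+1})/2 for 1 ≤ k ≤ 96. The particular solution to v_k − (v_{k-1} + v_{k+1})/2 = 1 is v_k = −k^2. Adding homogeneous solution A + B k and matching boundaries gives v_k = k (97 − k). Substituting k = 70: v_70 = 70 · 27 = 1890.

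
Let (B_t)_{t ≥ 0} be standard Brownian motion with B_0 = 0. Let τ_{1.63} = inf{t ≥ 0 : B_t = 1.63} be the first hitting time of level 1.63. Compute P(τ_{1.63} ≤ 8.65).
P(τ_{1.63} ≤ 8.65) = 2(1 − Φ(1.63/√8.65)) = 2(1 − Φ(0.5542)) ≈ 0.5794

By the reflection principle for standard BM, P(τ_b ≤ t) = 2 · P(B_t ≥ b). Since B_t ~ N(0, t), P(B_t ≥ 1.63) = 1 − Φ(1.63/√t) = 1 − Φ(1.63/√8.65) = 1 − Φ(0.5542) ≈ 0.28972. Doubling: P(τ_{1.63} ≤ 8.65) ≈ 2 · 0.28972 = 0.57944 ≈ 0.5794.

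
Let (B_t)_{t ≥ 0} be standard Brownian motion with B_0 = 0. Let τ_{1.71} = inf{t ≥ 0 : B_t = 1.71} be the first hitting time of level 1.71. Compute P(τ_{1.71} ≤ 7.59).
P(τ_{1.71} ≤ 7.59) = 2(1 − Φ(1.71/√7.59)) = 2(1 − Φ(0.6207)) ≈ 0.5348

By the reflection principle for standard BM, P(τ_b ≤ t) = 2 · P(B_t ≥ b). Since B_t ~ N(0, t), P(B_t ≥ 1.71) = 1 − Φ(1.71/√t) = 1 − Φ(1.71/√7.59) = 1 − Φ(0.6207) ≈ 0.26740. Doubling: P(τ_{1.71} ≤ 7.59) ≈ 2 · 0.26740 = 0.53480 ≈ 0.5348.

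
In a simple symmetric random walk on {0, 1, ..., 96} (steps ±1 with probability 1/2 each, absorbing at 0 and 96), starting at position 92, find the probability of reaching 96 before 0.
P(hit 96 before 0) = 92/96 = 23/24

Let u_k = P(hit 96 before 0 | start at k). Then u_0 = 0, u_96 = 1, and u_k = u_{k-1}/2 + u_{k+1}/2 for 1 ≤ k ≤ 95. This harmonic recurrence is solved by u_k = k/96, giving u_92 = 92/96 = 23/24.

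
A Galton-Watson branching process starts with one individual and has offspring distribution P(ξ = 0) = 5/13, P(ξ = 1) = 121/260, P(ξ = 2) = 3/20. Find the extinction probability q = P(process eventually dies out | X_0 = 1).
q = 1

Mean offspring μ = 0·5/13 + 1·121/260 + 2·3/20 = 199/260 ≤ 1. For μ ≤ 1 with offspring not concentrated at 1, the Galton-Watson process goes extinct almost surely, so q = 1.
(Algebraic check: The pgf is f(s) = 5/13 + 121/260·s + 3/20·s². The extinction probability q is the smallest fixed point of f in [0, 1]. Setting s = f(s):
  3/20·s² + (121/260 − 1)·s + 5/13 = 0
  3/20·s² − (5/13 + 3/20)·s + 5/13 = 0
which factors as (s − 1)·(3/20·s − 5/13) = 0, giving roots s = 1 and s = (5/13)/(3/20) = 100/39. Since 100/39 ≥ 1, the smallest root in [0, 1] is s = 1.)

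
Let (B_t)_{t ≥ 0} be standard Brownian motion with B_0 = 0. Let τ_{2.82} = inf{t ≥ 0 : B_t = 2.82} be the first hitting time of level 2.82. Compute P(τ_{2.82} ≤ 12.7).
P(τ_{2.82} ≤ 12.7) = 2(1 − Φ(2.82/√12.7)) = 2(1 − Φ(0.7913)) ≈ 0.4288

By the reflection principle for standard BM, P(τ_b ≤ t) = 2 · P(B_t ≥ b). Since B_t ~ N(0, t), P(B_t ≥ 2.82) = 1 − Φ(2.82/√t) = 1 − Φ(2.82/√12.7) = 1 − Φ(0.7913) ≈ 0.21438. Doubling: P(τ_{2.82} ≤ 12.7) ≈ 2 · 0.21438 = 0.42876 ≈ 0.4288.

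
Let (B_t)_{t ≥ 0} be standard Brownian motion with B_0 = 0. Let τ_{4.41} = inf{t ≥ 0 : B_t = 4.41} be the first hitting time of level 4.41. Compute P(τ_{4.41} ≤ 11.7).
P(τ_{4.41} ≤ 11.7) = 2(1 − Φ(4.41/√11.7)) = 2(1 − Φ(1.2893)) ≈ 0.1973

By the reflection principle for standard BM, P(τ_b ≤ t) = 2 · P(B_t ≥ b). Since B_t ~ N(0, t), P(B_t ≥ 4.41) = 1 − Φ(4.41/√t) = 1 − Φ(4.41/√11.7) = 1 − Φ(1.2893) ≈ 0.09865. Doubling: P(τ_{4.41} ≤ 11.7) ≈ 2 · 0.09865 = 0.19730 ≈ 0.1973.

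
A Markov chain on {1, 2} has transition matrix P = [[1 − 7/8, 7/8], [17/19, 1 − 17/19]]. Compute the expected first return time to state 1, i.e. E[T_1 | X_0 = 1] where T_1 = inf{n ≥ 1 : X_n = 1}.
E[T_1 | X_0 = 1] = 1/π_1 = 269/136

For an irreducible recurrent Markov chain with stationary distribution π, E[T_i | X_0 = i] = 1/π_i (Kac's formula). Here π_1 = (17/19)/(7/8 + 17/19) = (17/19)/(269/152) = 136/269, so E[T_1 | X_0 = 1] = 1/π_1 = (7/8 + 17/19)/(17/19) = (269/152)/(17/19) = 269/136.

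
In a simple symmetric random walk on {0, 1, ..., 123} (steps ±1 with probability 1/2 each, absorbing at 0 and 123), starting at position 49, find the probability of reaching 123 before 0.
P(hit 123 before 0) = 49/123

Let u_k = P(hit 123 before 0 | start at k). Then u_0 = 0, u_123 = 1, and u_k = u_{k-1}/2 + u_{k+1}/2 for 1 ≤ k ≤ 122. This harmonic recurrence is solved by u_k = k/123, giving u_49 = 49/123.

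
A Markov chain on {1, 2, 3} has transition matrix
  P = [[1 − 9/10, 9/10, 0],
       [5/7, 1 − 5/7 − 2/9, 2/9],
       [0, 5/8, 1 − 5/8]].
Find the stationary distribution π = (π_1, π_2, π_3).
π = (250/677, 315/677, 112/677)

This is a birth-death chain on three states, which satisfies detailed balance: π_1 · P_{12} = π_2 · P_{21} and π_2 · P_{23} = π_3 · P_{32}.
From π_1 · 9/10 = π_2 · 5/7: π_2/π_1 = (9/10)/(5/7) = 63/50.
From π_2 · 2/9 = π_3 · 5/8: π_3/π_2 = (2/9)/(5/8) = 16/45.
Take π_1 proportional to 1; then unnormalized π = (1, 63/50, 56/125). Normalize by dividing by the sum 677/250:
  π = (250/677, 315/677, 112/677).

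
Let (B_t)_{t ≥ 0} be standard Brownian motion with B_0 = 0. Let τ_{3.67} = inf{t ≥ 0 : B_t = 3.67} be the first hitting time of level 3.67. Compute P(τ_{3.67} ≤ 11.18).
P(τ_{3.67} ≤ 11.18) = 2(1 − Φ(3.67/√11.18)) = 2(1 − Φ(1.0976)) ≈ 0.2724

By the reflection principle for standard BM, P(τ_b ≤ t) = 2 · P(B_t ≥ b). Since B_t ~ N(0, t), P(B_t ≥ 3.67) = 1 − Φ(3.67/√t) = 1 − Φ(3.67/√11.18) = 1 − Φ(1.0976) ≈ 0.13619. Doubling: P(τ_{3.67} ≤ 11.18) ≈ 2 · 0.13619 = 0.27238 ≈ 0.2724.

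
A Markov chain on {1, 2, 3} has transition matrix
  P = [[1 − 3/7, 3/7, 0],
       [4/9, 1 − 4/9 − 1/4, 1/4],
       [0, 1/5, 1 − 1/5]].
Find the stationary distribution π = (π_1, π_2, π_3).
π = (112/355, 108/355, 27/71)

This is a birth-death chain on three states, which satisfies detailed balance: π_1 · P_{12} = π_2 · P_{21} and π_2 · P_{23} = π_3 · P_{32}.
From π_1 · 3/7 = π_2 · 4/9: π_2/π_1 = (3/7)/(4/9) = 27/28.
From π_2 · 1/4 = π_3 · 1/5: π_3/π_2 = (1/4)/(1/5) = 5/4.
Take π_1 proportional to 1; then unnormalized π = (1, 27/28, 135/112). Normalize by dividing by the sum 355/112:
  π = (112/355, 108/355, 27/71).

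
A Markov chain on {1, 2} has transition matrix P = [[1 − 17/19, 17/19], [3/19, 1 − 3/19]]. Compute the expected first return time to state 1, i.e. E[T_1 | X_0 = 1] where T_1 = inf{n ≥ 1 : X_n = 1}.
E[T_1 | X_0 = 1] = 1/π_1 = 20/3

For an irreducible recurrent Markov chain with stationary distribution π, E[T_i | X_0 = i] = 1/π_i (Kac's formula). Here π_1 = (3/19)/(17/19 + 3/19) = (3/19)/(20/19) = 3/20, so E[T_1 | X_0 = 1] = 1/π_1 = (17/19 + 3/19)/(3/19) = (20/19)/(3/19) = 20/3.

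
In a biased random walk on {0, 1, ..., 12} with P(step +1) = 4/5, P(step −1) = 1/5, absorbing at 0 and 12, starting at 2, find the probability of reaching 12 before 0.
P(hit 12 before 0) = (1 − (1/4)^2) / (1 − (1/4)^12) = 1048576/1118481

Let u_k denote P(reach 12 before 0 | start at k). Boundary: u_0 = 0, u_12 = 1. Recurrence: u_k = 4/5·u_{k+1} + 1/5·u_{k-1} for 1 ≤ k ≤ 11. Try u_k = A + B·r^k with r = q/p = (1/5)/(4/5) = 1/4. Substitution satisfies the recurrence; boundary conditions give:
  u_k = (1 − r^k) / (1 − r^N) = (1 − (1/4)^2) / (1 − (1/4)^12) = 1048576/1118481.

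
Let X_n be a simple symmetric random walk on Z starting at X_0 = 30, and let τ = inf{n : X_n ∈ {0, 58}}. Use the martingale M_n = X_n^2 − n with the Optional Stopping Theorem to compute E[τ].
E[τ] = 840

M_n = X_n^2 − n is a martingale (since E[X_{n+1}^2 | F_n] = X_n^2 + 1). By OST (τ has finite mean in a bounded region), E[M_τ] = E[M_0] = X_0^2 − 0 = 30^2 = 900. Also E[M_τ] = E[X_τ^2] − E[τ]. The walk exits at 0 or 58, with P(hit 58 first) = 30/58, so E[X_τ^2] = 58^2 · 30/58 + 0 = 1740. Thus E[τ] = E[X_τ^2] − E[M_τ] = 1740 − 900 = 840 = 30(58 − 30) = 840.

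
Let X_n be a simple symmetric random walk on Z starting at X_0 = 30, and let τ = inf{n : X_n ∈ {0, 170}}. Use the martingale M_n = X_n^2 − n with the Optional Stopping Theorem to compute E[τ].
E[τ] = 4200

M_n = X_n^2 − n is a martingale (since E[X_{n+1}^2 | F_n] = X_n^2 + 1). By OST (τ has finite mean in a bounded region), E[M_τ] = E[M_0] = X_0^2 − 0 = 30^2 = 900. Also E[M_τ] = E[X_τ^2] − E[τ]. The walk exits at 0 or 170, with P(hit 170 first) = 30/170, so E[X_τ^2] = 170^2 · 30/170 + 0 = 5100. Thus E[τ] = E[X_τ^2] − E[M_τ] = 5100 − 900 = 4200 = 30(170 − 30) = 4200.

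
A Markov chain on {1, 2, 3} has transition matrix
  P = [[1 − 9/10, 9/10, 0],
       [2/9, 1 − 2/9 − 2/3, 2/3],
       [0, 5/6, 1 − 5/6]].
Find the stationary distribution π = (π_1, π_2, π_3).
π = (100/829, 405/829, 324/829)

This is a birth-death chain on three states, which satisfies detailed balance: π_1 · P_{12} = π_2 · P_{21} and π_2 · P_{23} = π_3 · P_{32}.
From π_1 · 9/10 = π_2 · 2/9: π_2/π_1 = (9/10)/(2/9) = 81/20.
From π_2 · 2/3 = π_3 · 5/6: π_3/π_2 = (2/3)/(5/6) = 4/5.
Take π_1 proportional to 1; then unnormalized π = (1, 81/20, 81/25). Normalize by dividing by the sum 829/100:
  π = (100/829, 405/829, 324/829).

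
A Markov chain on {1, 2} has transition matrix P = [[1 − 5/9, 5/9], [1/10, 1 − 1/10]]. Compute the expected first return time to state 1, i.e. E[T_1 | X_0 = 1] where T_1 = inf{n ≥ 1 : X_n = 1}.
E[T_1 | X_0 = 1] = 1/π_1 = 59/9

For an irreducible recurrent Markov chain with stationary distribution π, E[T_i | X_0 = i] = 1/π_i (Kac's formula). Here π_1 = (1/10)/(5/9 + 1/10) = (1/10)/(59/90) = 9/59, so E[T_1 | X_0 = 1] = 1/π_1 = (5/9 + 1/10)/(1/10) = (59/90)/(1/10) = 59/9.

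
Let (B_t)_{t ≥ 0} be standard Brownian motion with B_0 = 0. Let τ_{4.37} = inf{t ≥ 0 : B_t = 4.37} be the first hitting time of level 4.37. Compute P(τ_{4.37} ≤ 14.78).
P(τ_{4.37} ≤ 14.78) = 2(1 − Φ(4.37/√14.78)) = 2(1 − Φ(1.1367)) ≈ 0.2557

By the reflection principle for standard BM, P(τ_b ≤ t) = 2 · P(B_t ≥ b). Since B_t ~ N(0, t), P(B_t ≥ 4.37) = 1 − Φ(4.37/√t) = 1 − Φ(4.37/√14.78) = 1 − Φ(1.1367) ≈ 0.12783. Doubling: P(τ_{4.37} ≤ 14.78) ≈ 2 · 0.12783 = 0.25566 ≈ 0.2557.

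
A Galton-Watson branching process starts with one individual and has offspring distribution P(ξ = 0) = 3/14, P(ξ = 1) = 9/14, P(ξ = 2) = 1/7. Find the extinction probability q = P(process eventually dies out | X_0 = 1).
q = 1

Mean offspring μ = 0·3/14 + 1·9/14 + 2·1/7 = 13/14 ≤ 1. For μ ≤ 1 with offspring not concentrated at 1, the Galton-Watson process goes extinct almost surely, so q = 1.
(Algebraic check: The pgf is f(s) = 3/14 + 9/14·s + 1/7·s². The extinction probability q is the smallest fixed point of f in [0, 1]. Setting s = f(s):
  1/7·s² + (9/14 − 1)·s + 3/14 = 0
  1/7·s² − (3/14 + 1/7)·s + 3/14 = 0
which factors as (s − 1)·(1/7·s − 3/14) = 0, giving roots s = 1 and s = (3/14)/(1/7) = 3/2. Since 3/2 ≥ 1, the smallest root in [0, 1] is s = 1.)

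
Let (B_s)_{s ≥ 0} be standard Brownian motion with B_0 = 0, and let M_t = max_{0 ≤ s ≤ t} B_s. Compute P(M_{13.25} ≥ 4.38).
P(M_{13.25} ≥ 4.38) = 2·P(B_{13.25} ≥ 4.38) = 2(1 − Φ(4.38/√13.25)) ≈ 0.2289

By the reflection principle for Brownian motion, P(M_t ≥ a) = 2 · P(B_t ≥ a) for a ≥ 0. Since B_t ~ N(0, t), P(B_t ≥ 4.38) = 1 − Φ(4.38/√t) = 1 − Φ(4.38/√13.25) = 1 − Φ(1.2033). So
  P(M_{13.25} ≥ 4.38) = 2(1 − Φ(1.2033)) ≈ 0.2289.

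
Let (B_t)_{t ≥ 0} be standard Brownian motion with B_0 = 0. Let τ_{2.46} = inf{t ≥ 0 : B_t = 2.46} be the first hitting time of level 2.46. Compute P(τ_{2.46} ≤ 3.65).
P(τ_{2.46} ≤ 3.65) = 2(1 − Φ(2.46/√3.65)) = 2(1 − Φ(1.2876)) ≈ 0.1979

By the reflection principle for standard BM, P(τ_b ≤ t) = 2 · P(B_t ≥ b). Since B_t ~ N(0, t), P(B_t ≥ 2.46) = 1 − Φ(2.46/√t) = 1 − Φ(2.46/√3.65) = 1 − Φ(1.2876) ≈ 0.09894. Doubling: P(τ_{2.46} ≤ 3.65) ≈ 2 · 0.09894 = 0.19788 ≈ 0.1979.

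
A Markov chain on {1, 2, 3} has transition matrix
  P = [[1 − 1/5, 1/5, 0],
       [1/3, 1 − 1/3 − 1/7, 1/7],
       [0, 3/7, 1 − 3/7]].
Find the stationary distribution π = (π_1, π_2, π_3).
π = (5/9, 1/3, 1/9)

This is a birth-death chain on three states, which satisfies detailed balance: π_1 · P_{12} = π_2 · P_{21} and π_2 · P_{23} = π_3 · P_{32}.
From π_1 · 1/5 = π_2 · 1/3: π_2/π_1 = (1/5)/(1/3) = 3/5.
From π_2 · 1/7 = π_3 · 3/7: π_3/π_2 = (1/7)/(3/7) = 1/3.
Take π_1 proportional to 1; then unnormalized π = (1, 3/5, 1/5). Normalize by dividing by the sum 9/5:
  π = (5/9, 1/3, 1/9).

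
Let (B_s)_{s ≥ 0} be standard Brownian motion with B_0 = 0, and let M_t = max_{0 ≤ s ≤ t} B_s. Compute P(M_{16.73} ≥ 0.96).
P(M_{16.73} ≥ 0.96) = 2·P(B_{16.73} ≥ 0.96) = 2(1 − Φ(0.96/√16.73)) ≈ 0.8144

By the reflection principle for Brownian motion, P(M_t ≥ a) = 2 · P(B_t ≥ a) for a ≥ 0. Since B_t ~ N(0, t), P(B_t ≥ 0.96) = 1 − Φ(0.96/√t) = 1 − Φ(0.96/√16.73) = 1 − Φ(0.2347). So
  P(M_{16.73} ≥ 0.96) = 2(1 − Φ(0.2347)) ≈ 0.8144.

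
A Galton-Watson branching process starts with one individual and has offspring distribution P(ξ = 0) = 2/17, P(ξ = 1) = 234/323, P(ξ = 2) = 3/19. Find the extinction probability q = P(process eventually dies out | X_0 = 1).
q = 38/51

The pgf is f(s) = 2/17 + 234/323·s + 3/19·s². The extinction probability q is the smallest fixed point of f in [0, 1]. Setting s = f(s):
  3/19·s² + (234/323 − 1)·s + 2/17 = 0
  3/19·s² − (2/17 + 3/19)·s + 2/17 = 0
which factors as (s − 1)·(3/19·s − 2/17) = 0, giving roots s = 1 and s = (2/17)/(3/19) = 38/51.
Mean offspring μ = 234/323 + 2·3/19 = 336/323 > 1 (supercritical), so q < 1. The extinction probability is the smaller root: q = (2/17)/(3/19) = 38/51.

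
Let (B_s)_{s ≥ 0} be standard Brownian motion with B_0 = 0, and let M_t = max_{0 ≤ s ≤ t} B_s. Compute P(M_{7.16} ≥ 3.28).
P(M_{7.16} ≥ 3.28) = 2·P(B_{7.16} ≥ 3.28) = 2(1 − Φ(3.28/√7.16)) ≈ 0.2203

By the reflection principle for Brownian motion, P(M_t ≥ a) = 2 · P(B_t ≥ a) for a ≥ 0. Since B_t ~ N(0, t), P(B_t ≥ 3.28) = 1 − Φ(3.28/√t) = 1 − Φ(3.28/√7.16) = 1 − Φ(1.2258). So
  P(M_{7.16} ≥ 3.28) = 2(1 − Φ(1.2258)) ≈ 0.2203.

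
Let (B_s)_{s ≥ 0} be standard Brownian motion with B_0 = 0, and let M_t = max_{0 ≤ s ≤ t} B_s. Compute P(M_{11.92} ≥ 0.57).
P(M_{11.92} ≥ 0.57) = 2·P(B_{11.92} ≥ 0.57) = 2(1 − Φ(0.57/√11.92)) ≈ 0.8689

By the reflection principle for Brownian motion, P(M_t ≥ a) = 2 · P(B_t ≥ a) for a ≥ 0. Since B_t ~ N(0, t), P(B_t ≥ 0.57) = 1 − Φ(0.57/√t) = 1 − Φ(0.57/√11.92) = 1 − Φ(0.1651). So
  P(M_{11.92} ≥ 0.57) = 2(1 − Φ(0.1651)) ≈ 0.8689.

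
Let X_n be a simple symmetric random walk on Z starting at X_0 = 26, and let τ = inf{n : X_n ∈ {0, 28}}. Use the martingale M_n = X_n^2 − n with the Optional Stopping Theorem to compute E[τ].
E[τ] = 52

M_n = X_n^2 − n is a martingale (since E[X_{n+1}^2 | F_n] = X_n^2 + 1). By OST (τ has finite mean in a bounded region), E[M_τ] = E[M_0] = X_0^2 − 0 = 26^2 = 676. Also E[M_τ] = E[X_τ^2] − E[τ]. The walk exits at 0 or 28, with P(hit 28 first) = 26/28, so E[X_τ^2] = 28^2 · 26/28 + 0 = 728. Thus E[τ] = E[X_τ^2] − E[M_τ] = 728 − 676 = 52 = 26(28 − 26) = 52.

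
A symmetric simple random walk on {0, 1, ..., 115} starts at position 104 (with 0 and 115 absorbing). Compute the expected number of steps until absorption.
E[τ | X_0 = 104] = 1144

Let v_k = E[τ | X_0 = k]. Boundary: v_0 = v_115 = 0. Recurrence: v_k = 1 + (v_{k-1} + v_{k+1})/2 for 1 ≤ k ≤ 114. The particular solution to v_k − (v_{k-1} + v_{k+1})/2 = 1 is v_k = −k^2. Adding homogeneous solution A + B k and matching boundaries gives v_k = k (115 − k). Substituting k = 104: v_104 = 104 · 11 = 1144.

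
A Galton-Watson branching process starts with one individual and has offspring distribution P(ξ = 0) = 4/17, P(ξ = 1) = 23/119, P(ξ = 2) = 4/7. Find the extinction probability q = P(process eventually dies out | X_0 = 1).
q = 7/17

The pgf is f(s) = 4/17 + 23/119·s + 4/7·s². The extinction probability q is the smallest fixed point of f in [0, 1]. Setting s = f(s):
  4/7·s² + (23/119 − 1)·s + 4/17 = 0
  4/7·s² − (4/17 + 4/7)·s + 4/17 = 0
which factors as (s − 1)·(4/7·s − 4/17) = 0, giving roots s = 1 and s = (4/17)/(4/7) = 7/17.
Mean offspring μ = 23/119 + 2·4/7 = 159/119 > 1 (supercritical), so q < 1. The extinction probability is the smaller root: q = (4/17)/(4/7) = 7/17.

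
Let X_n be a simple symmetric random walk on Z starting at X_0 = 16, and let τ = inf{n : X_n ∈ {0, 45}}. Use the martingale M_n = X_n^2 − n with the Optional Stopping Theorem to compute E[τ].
E[τ] = 464

M_n = X_n^2 − n is a martingale (since E[X_{n+1}^2 | F_n] = X_n^2 + 1). By OST (τ has finite mean in a bounded region), E[M_τ] = E[M_0] = X_0^2 − 0 = 16^2 = 256. Also E[M_τ] = E[X_τ^2] − E[τ]. The walk exits at 0 or 45, with P(hit 45 first) = 16/45, so E[X_τ^2] = 45^2 · 16/45 + 0 = 720. Thus E[τ] = E[X_τ^2] − E[M_τ] = 720 − 256 = 464 = 16(45 − 16) = 464.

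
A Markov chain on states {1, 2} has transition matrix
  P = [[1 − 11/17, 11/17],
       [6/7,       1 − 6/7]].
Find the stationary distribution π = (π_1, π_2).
π_1 = 102/179, π_2 = 77/179

Solve πP = π with π_1 + π_2 = 1. From πP = π: π_1 · (1 − 11/17) + π_2 · 6/7 = π_1 ⇒ π_2 · 6/7 = π_1 · 11/17 ⇒ π_2/π_1 = (11/17)/(6/7) = 77/102. Together with π_1 + π_2 = 1:
  π_1 = (6/7)/(11/17 + 6/7) = (6/7)/(179/119) = 102/179,
  π_2 = (11/17)/(11/17 + 6/7) = (11/17)/(179/119) = 77/179.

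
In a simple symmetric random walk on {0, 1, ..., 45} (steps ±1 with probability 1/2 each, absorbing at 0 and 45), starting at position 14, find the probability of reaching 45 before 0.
P(hit 45 before 0) = 14/45

Let u_k = P(hit 45 before 0 | start at k). Then u_0 = 0, u_45 = 1, and u_k = u_{k-1}/2 + u_{k+1}/2 for 1 ≤ k ≤ 44. This harmonic recurrence is solved by u_k = k/45, giving u_14 = 14/45.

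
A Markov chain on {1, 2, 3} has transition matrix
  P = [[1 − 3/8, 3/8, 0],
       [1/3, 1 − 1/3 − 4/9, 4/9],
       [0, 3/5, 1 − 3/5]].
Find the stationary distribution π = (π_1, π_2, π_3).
π = (24/71, 27/71, 20/71)

This is a birth-death chain on three states, which satisfies detailed balance: π_1 · P_{12} = π_2 · P_{21} and π_2 · P_{23} = π_3 · P_{32}.
From π_1 · 3/8 = π_2 · 1/3: π_2/π_1 = (3/8)/(1/3) = 9/8.
From π_2 · 4/9 = π_3 · 3/5: π_3/π_2 = (4/9)/(3/5) = 20/27.
Take π_1 proportional to 1; then unnormalized π = (1, 9/8, 5/6). Normalize by dividing by the sum 71/24:
  π = (24/71, 27/71, 20/71).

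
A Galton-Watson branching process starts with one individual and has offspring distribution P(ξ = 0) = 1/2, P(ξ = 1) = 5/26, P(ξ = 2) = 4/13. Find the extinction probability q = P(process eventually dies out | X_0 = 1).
q = 1

Mean offspring μ = 0·1/2 + 1·5/26 + 2·4/13 = 21/26 ≤ 1. For μ ≤ 1 with offspring not concentrated at 1, the Galton-Watson process goes extinct almost surely, so q = 1.
(Algebraic check: The pgf is f(s) = 1/2 + 5/26·s + 4/13·s². The extinction probability q is the smallest fixed point of f in [0, 1]. Setting s = f(s):
  4/13·s² + (5/26 − 1)·s + 1/2 = 0
  4/13·s² − (1/2 + 4/13)·s + 1/2 = 0
which factors as (s − 1)·(4/13·s − 1/2) = 0, giving roots s = 1 and s = (1/2)/(4/13) = 13/8. Since 13/8 ≥ 1, the smallest root in [0, 1] is s = 1.)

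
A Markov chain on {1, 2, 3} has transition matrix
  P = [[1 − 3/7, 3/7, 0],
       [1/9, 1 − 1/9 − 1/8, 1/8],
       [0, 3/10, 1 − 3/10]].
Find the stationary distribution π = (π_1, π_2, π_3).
π = (28/181, 108/181, 45/181)

This is a birth-death chain on three states, which satisfies detailed balance: π_1 · P_{12} = π_2 · P_{21} and π_2 · P_{23} = π_3 · P_{32}.
From π_1 · 3/7 = π_2 · 1/9: π_2/π_1 = (3/7)/(1/9) = 27/7.
From π_2 · 1/8 = π_3 · 3/10: π_3/π_2 = (1/8)/(3/10) = 5/12.
Take π_1 proportional to 1; then unnormalized π = (1, 27/7, 45/28). Normalize by dividing by the sum 181/28:
  π = (28/181, 108/181, 45/181).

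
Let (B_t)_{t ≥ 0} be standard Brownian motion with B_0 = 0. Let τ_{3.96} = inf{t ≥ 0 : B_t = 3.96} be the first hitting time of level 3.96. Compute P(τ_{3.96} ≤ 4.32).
P(τ_{3.96} ≤ 4.32) = 2(1 − Φ(3.96/√4.32)) = 2(1 − Φ(1.9053)) ≈ 0.0567

By the reflection principle for standard BM, P(τ_b ≤ t) = 2 · P(B_t ≥ b). Since B_t ~ N(0, t), P(B_t ≥ 3.96) = 1 − Φ(3.96/√t) = 1 − Φ(3.96/√4.32) = 1 − Φ(1.9053) ≈ 0.02837. Doubling: P(τ_{3.96} ≤ 4.32) ≈ 2 · 0.02837 = 0.05674 ≈ 0.0567.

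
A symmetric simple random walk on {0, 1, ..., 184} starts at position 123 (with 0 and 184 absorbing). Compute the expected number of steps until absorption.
E[τ | X_0 = 123] = 7503

Let v_k = E[τ | X_0 = k]. Boundary: v_0 = v_184 = 0. Recurrence: v_k = 1 + (v_{k-1} + v_{k+1})/2 for 1 ≤ k ≤ 183. The particular solution to v_k − (v_{k-1} + v_{k+1})/2 = 1 is v_k = −k^2. Adding homogeneous solution A + B k and matching boundaries gives v_k = k (184 − k). Substituting k = 123: v_123 = 123 · 61 = 7503.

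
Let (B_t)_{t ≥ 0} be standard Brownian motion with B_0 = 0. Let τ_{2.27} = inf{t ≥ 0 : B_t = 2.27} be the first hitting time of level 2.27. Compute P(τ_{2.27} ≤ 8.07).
P(τ_{2.27} ≤ 8.07) = 2(1 − Φ(2.27/√8.07)) = 2(1 − Φ(0.7991)) ≈ 0.4242

By the reflection principle for standard BM, P(τ_b ≤ t) = 2 · P(B_t ≥ b). Since B_t ~ N(0, t), P(B_t ≥ 2.27) = 1 − Φ(2.27/√t) = 1 − Φ(2.27/√8.07) = 1 − Φ(0.7991) ≈ 0.21212. Doubling: P(τ_{2.27} ≤ 8.07) ≈ 2 · 0.21212 = 0.42424 ≈ 0.4242.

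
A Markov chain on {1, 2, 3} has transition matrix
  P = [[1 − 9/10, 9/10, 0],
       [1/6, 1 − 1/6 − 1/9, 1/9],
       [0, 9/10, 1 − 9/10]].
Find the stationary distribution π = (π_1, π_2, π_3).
π = (15/106, 81/106, 5/53)

This is a birth-death chain on three states, which satisfies detailed balance: π_1 · P_{12} = π_2 · P_{21} and π_2 · P_{23} = π_3 · P_{32}.
From π_1 · 9/10 = π_2 · 1/6: π_2/π_1 = (9/10)/(1/6) = 27/5.
From π_2 · 1/9 = π_3 · 9/10: π_3/π_2 = (1/9)/(9/10) = 10/81.
Take π_1 proportional to 1; then unnormalized π = (1, 27/5, 2/3). Normalize by dividing by the sum 106/15:
  π = (15/106, 81/106, 5/53).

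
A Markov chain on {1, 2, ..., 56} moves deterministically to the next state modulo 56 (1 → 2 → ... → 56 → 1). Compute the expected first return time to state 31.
E[T_31 | X_0 = 31] = 56

The chain cycles deterministically, so starting at state 31 it returns in exactly 56 steps. Equivalently, the stationary distribution is uniform π_j = 1/56 for every state j, so by Kac's formula E[T_31] = 1/π_31 = 56.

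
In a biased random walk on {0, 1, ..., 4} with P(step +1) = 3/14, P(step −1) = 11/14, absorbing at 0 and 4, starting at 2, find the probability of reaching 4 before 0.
P(hit 4 before 0) = (1 − (11/3)^2) / (1 − (11/3)^4) = 9/130

Let u_k denote P(reach 4 before 0 | start at k). Boundary: u_0 = 0, u_4 = 1. Recurrence: u_k = 3/14·u_{k+1} + 11/14·u_{k-1} for 1 ≤ k ≤ 3. Try u_k = A + B·r^k with r = q/p = (11/14)/(3/14) = 11/3. Substitution satisfies the recurrence; boundary conditions give:
  u_k = (1 − r^k) / (1 − r^N) = (1 − (11/3)^2) / (1 − (11/3)^4) = 9/130.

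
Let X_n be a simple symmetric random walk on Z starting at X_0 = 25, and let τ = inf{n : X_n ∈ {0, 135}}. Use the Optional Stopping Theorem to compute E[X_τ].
E[X_τ] = 25

X_n is a martingale and τ is a bounded-mean stopping time (indeed τ is finite a.s. with bounded expectation since the walk is in a bounded region). By the OST, E[X_τ] = E[X_0] = 25. Equivalently: E[X_τ] = 135 · P(hit 135 first) + 0 · P(hit 0 first) = 135 · (25/135) = 25.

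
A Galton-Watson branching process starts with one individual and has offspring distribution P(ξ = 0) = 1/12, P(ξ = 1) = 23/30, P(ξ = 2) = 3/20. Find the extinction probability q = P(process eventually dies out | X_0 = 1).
q = 5/9

The pgf is f(s) = 1/12 + 23/30·s + 3/20·s². The extinction probability q is the smallest fixed point of f in [0, 1]. Setting s = f(s):
  3/20·s² + (23/30 − 1)·s + 1/12 = 0
  3/20·s² − (1/12 + 3/20)·s + 1/12 = 0
which factors as (s − 1)·(3/20·s − 1/12) = 0, giving roots s = 1 and s = (1/12)/(3/20) = 5/9.
Mean offspring μ = 23/30 + 2·3/20 = 16/15 > 1 (supercritical), so q < 1. The extinction probability is the smaller root: q = (1/12)/(3/20) = 5/9.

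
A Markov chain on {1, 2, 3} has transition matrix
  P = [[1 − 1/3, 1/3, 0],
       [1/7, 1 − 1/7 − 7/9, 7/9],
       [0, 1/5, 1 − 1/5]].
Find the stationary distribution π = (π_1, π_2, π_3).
π = (27/335, 63/335, 49/67)

This is a birth-death chain on three states, which satisfies detailed balance: π_1 · P_{12} = π_2 · P_{21} and π_2 · P_{23} = π_3 · P_{32}.
From π_1 · 1/3 = π_2 · 1/7: π_2/π_1 = (1/3)/(1/7) = 7/3.
From π_2 · 7/9 = π_3 · 1/5: π_3/π_2 = (7/9)/(1/5) = 35/9.
Take π_1 proportional to 1; then unnormalized π = (1, 7/3, 245/27). Normalize by dividing by the sum 335/27:
  π = (27/335, 63/335, 49/67).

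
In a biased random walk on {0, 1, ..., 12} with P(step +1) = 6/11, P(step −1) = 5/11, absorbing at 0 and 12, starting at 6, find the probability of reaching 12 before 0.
P(hit 12 before 0) = (1 − (5/6)^6) / (1 − (5/6)^12) = 46656/62281

Let u_k denote P(reach 12 before 0 | start at k). Boundary: u_0 = 0, u_12 = 1. Recurrence: u_k = 6/11·u_{k+1} + 5/11·u_{k-1} for 1 ≤ k ≤ 11. Try u_k = A + B·r^k with r = q/p = (5/11)/(6/11) = 5/6. Substitution satisfies the recurrence; boundary conditions give:
  u_k = (1 − r^k) / (1 − r^N) = (1 − (5/6)^6) / (1 − (5/6)^12) = 46656/62281.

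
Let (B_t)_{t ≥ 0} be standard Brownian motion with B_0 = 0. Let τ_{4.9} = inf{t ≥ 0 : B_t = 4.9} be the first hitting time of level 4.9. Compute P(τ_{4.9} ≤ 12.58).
P(τ_{4.9} ≤ 12.58) = 2(1 − Φ(4.9/√12.58)) = 2(1 − Φ(1.3815)) ≈ 0.1671

By the reflection principle for standard BM, P(τ_b ≤ t) = 2 · P(B_t ≥ b). Since B_t ~ N(0, t), P(B_t ≥ 4.9) = 1 − Φ(4.9/√t) = 1 − Φ(4.9/√12.58) = 1 − Φ(1.3815) ≈ 0.08356. Doubling: P(τ_{4.9} ≤ 12.58) ≈ 2 · 0.08356 = 0.16712 ≈ 0.1671.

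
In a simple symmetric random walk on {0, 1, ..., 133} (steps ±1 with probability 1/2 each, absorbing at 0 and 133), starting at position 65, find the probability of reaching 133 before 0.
P(hit 133 before 0) = 65/133

Let u_k = P(hit 133 before 0 | start at k). Then u_0 = 0, u_133 = 1, and u_k = u_{k-1}/2 + u_{k+1}/2 for 1 ≤ k ≤ 132. This harmonic recurrence is solved by u_k = k/133, giving u_65 = 65/133.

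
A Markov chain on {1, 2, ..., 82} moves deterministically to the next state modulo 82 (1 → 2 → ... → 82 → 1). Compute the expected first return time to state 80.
E[T_80 | X_0 = 80] = 82

The chain cycles deterministically, so starting at state 80 it returns in exactly 82 steps. Equivalently, the stationary distribution is uniform π_j = 1/82 for every state j, so by Kac's formula E[T_80] = 1/π_80 = 82.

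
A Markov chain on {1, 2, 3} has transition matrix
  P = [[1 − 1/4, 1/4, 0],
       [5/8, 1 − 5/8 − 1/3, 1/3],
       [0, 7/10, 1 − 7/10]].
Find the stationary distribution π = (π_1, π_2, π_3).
π = (105/167, 42/167, 20/167)

This is a birth-death chain on three states, which satisfies detailed balance: π_1 · P_{12} = π_2 · P_{21} and π_2 · P_{23} = π_3 · P_{32}.
From π_1 · 1/4 = π_2 · 5/8: π_2/π_1 = (1/4)/(5/8) = 2/5.
From π_2 · 1/3 = π_3 · 7/10: π_3/π_2 = (1/3)/(7/10) = 10/21.
Take π_1 proportional to 1; then unnormalized π = (1, 2/5, 4/21). Normalize by dividing by the sum 167/105:
  π = (105/167, 42/167, 20/167).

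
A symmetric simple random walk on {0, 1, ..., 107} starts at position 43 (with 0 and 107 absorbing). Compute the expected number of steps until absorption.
E[τ | X_0 = 43] = 2752

Let v_k = E[τ | X_0 = k]. Boundary: v_0 = v_107 = 0. Recurrence: v_k = 1 + (v_{k-1} + v_{k+1})/2 for 1 ≤ k ≤ 106. The particular solution to v_k − (v_{k-1} + v_{k+1})/2 = 1 is v_k = −k^2. Adding homogeneous solution A + B k and matching boundaries gives v_k = k (107 − k). Substituting k = 43: v_43 = 43 · 64 = 2752.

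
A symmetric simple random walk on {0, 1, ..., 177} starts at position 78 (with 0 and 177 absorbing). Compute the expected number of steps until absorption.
E[τ | X_0 = 78] = 7722

Let v_k = E[τ | X_0 = k]. Boundary: v_0 = v_177 = 0. Recurrence: v_k = 1 + (v_{k-1} + v_{k+1})/2 for 1 ≤ k ≤ 176. The particular solution to v_k − (v_{k-1} + v_{k+1})/2 = 1 is v_k = −k^2. Adding homogeneous solution A + B k and matching boundaries gives v_k = k (177 − k). Substituting k = 78: v_78 = 78 · 99 = 7722.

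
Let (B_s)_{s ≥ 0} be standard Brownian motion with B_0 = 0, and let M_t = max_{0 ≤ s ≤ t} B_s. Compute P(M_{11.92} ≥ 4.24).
P(M_{11.92} ≥ 4.24) = 2·P(B_{11.92} ≥ 4.24) = 2(1 − Φ(4.24/√11.92)) ≈ 0.2194

By the reflection principle for Brownian motion, P(M_t ≥ a) = 2 · P(B_t ≥ a) for a ≥ 0. Since B_t ~ N(0, t), P(B_t ≥ 4.24) = 1 − Φ(4.24/√t) = 1 − Φ(4.24/√11.92) = 1 − Φ(1.2281). So
  P(M_{11.92} ≥ 4.24) = 2(1 − Φ(1.2281)) ≈ 0.2194.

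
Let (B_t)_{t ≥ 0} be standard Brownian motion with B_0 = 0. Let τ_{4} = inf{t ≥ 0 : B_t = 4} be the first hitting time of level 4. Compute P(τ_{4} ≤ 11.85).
P(τ_{4} ≤ 11.85) = 2(1 − Φ(4/√11.85)) = 2(1 − Φ(1.1620)) ≈ 0.2452

By the reflection principle for standard BM, P(τ_b ≤ t) = 2 · P(B_t ≥ b). Since B_t ~ N(0, t), P(B_t ≥ 4) = 1 − Φ(4/√t) = 1 − Φ(4/√11.85) = 1 − Φ(1.1620) ≈ 0.12262. Doubling: P(τ_{4} ≤ 11.85) ≈ 2 · 0.12262 = 0.24524 ≈ 0.2452.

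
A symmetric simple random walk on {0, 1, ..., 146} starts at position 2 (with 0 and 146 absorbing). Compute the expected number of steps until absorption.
E[τ | X_0 = 2] = 288

Let v_k = E[τ | X_0 = k]. Boundary: v_0 = v_146 = 0. Recurrence: v_k = 1 + (v_{k-1} + v_{k+1})/2 for 1 ≤ k ≤ 145. The particular solution to v_k − (v_{k-1} + v_{k+1})/2 = 1 is v_k = −k^2. Adding homogeneous solution A + B k and matching boundaries gives v_k = k (146 − k). Substituting k = 2: v_2 = 2 · 144 = 288.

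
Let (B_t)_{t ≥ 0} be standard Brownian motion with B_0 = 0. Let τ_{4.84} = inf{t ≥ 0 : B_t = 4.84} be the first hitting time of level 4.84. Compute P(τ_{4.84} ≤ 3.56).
P(τ_{4.84} ≤ 3.56) = 2(1 − Φ(4.84/√3.56)) = 2(1 − Φ(2.5652)) ≈ 0.0103

By the reflection principle for standard BM, P(τ_b ≤ t) = 2 · P(B_t ≥ b). Since B_t ~ N(0, t), P(B_t ≥ 4.84) = 1 − Φ(4.84/√t) = 1 − Φ(4.84/√3.56) = 1 − Φ(2.5652) ≈ 0.00516. Doubling: P(τ_{4.84} ≤ 3.56) ≈ 2 · 0.00516 = 0.01032 ≈ 0.0103.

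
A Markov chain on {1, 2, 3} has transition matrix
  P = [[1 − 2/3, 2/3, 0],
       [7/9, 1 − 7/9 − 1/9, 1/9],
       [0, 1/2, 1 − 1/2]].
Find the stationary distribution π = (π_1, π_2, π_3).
π = (21/43, 18/43, 4/43)

This is a birth-death chain on three states, which satisfies detailed balance: π_1 · P_{12} = π_2 · P_{21} and π_2 · P_{23} = π_3 · P_{32}.
From π_1 · 2/3 = π_2 · 7/9: π_2/π_1 = (2/3)/(7/9) = 6/7.
From π_2 · 1/9 = π_3 · 1/2: π_3/π_2 = (1/9)/(1/2) = 2/9.
Take π_1 proportional to 1; then unnormalized π = (1, 6/7, 4/21). Normalize by dividing by the sum 43/21:
  π = (21/43, 18/43, 4/43).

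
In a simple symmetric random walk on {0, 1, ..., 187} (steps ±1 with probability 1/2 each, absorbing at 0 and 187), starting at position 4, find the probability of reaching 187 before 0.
P(hit 187 before 0) = 4/187

Let u_k = P(hit 187 before 0 | start at k). Then u_0 = 0, u_187 = 1, and u_k = u_{k-1}/2 + u_{k+1}/2 for 1 ≤ k ≤ 186. This harmonic recurrence is solved by u_k = k/187, giving u_4 = 4/187.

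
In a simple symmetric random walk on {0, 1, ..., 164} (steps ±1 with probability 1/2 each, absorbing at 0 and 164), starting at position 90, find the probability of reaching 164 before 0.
P(hit 164 before 0) = 90/164 = 45/82

Let u_k = P(hit 164 before 0 | start at k). Then u_0 = 0, u_164 = 1, and u_k = u_{k-1}/2 + u_{k+1}/2 for 1 ≤ k ≤ 163. This harmonic recurrence is solved by u_k = k/164, giving u_90 = 90/164 = 45/82.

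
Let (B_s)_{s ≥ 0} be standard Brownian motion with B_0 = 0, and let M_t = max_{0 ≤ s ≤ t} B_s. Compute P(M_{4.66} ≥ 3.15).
P(M_{4.66} ≥ 3.15) = 2·P(B_{4.66} ≥ 3.15) = 2(1 − Φ(3.15/√4.66)) ≈ 0.1445

By the reflection principle for Brownian motion, P(M_t ≥ a) = 2 · P(B_t ≥ a) for a ≥ 0. Since B_t ~ N(0, t), P(B_t ≥ 3.15) = 1 − Φ(3.15/√t) = 1 − Φ(3.15/√4.66) = 1 − Φ(1.4592). So
  P(M_{4.66} ≥ 3.15) = 2(1 − Φ(1.4592)) ≈ 0.1445.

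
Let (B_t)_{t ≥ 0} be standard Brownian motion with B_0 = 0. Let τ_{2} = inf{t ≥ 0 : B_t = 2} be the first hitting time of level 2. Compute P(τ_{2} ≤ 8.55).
P(τ_{2} ≤ 8.55) = 2(1 − Φ(2/√8.55)) = 2(1 − Φ(0.6840)) ≈ 0.4940

By the reflection principle for standard BM, P(τ_b ≤ t) = 2 · P(B_t ≥ b). Since B_t ~ N(0, t), P(B_t ≥ 2) = 1 − Φ(2/√t) = 1 − Φ(2/√8.55) = 1 − Φ(0.6840) ≈ 0.24699. Doubling: P(τ_{2} ≤ 8.55) ≈ 2 · 0.24699 = 0.49398 ≈ 0.4940.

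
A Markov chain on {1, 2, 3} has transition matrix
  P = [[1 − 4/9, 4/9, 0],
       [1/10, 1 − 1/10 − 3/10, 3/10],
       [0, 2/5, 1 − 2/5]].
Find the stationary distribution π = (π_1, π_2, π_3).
π = (9/79, 40/79, 30/79)

This is a birth-death chain on three states, which satisfies detailed balance: π_1 · P_{12} = π_2 · P_{21} and π_2 · P_{23} = π_3 · P_{32}.
From π_1 · 4/9 = π_2 · 1/10: π_2/π_1 = (4/9)/(1/10) = 40/9.
From π_2 · 3/10 = π_3 · 2/5: π_3/π_2 = (3/10)/(2/5) = 3/4.
Take π_1 proportional to 1; then unnormalized π = (1, 40/9, 10/3). Normalize by dividing by the sum 79/9:
  π = (9/79, 40/79, 30/79).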